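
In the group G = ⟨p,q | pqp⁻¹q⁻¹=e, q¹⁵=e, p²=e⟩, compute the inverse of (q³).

The order of (q³) is 5 (smallest k with (q³)ᵏ = e), so (q³)⁻¹ = (q³)⁴ = q¹².
Check: (q³) · (q¹²) → (q³) · q¹² = e, giving e as required.

Answer: q¹²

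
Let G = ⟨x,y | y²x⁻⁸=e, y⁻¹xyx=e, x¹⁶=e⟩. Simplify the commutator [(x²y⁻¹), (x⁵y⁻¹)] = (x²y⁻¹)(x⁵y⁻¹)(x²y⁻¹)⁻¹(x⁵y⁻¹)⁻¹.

[(x²y⁻¹), (x⁵y⁻¹)] = (x²y⁻¹)·(x⁵y⁻¹)·(x²y⁻¹)⁻¹·(x⁵y⁻¹)⁻¹.
  (x²y⁻¹) · (x⁵y⁻¹) = x⁵
  (x⁵) · (x²y) = x⁷y
  (x⁷y) · (x⁵y) = x¹⁰

Answer: x¹⁰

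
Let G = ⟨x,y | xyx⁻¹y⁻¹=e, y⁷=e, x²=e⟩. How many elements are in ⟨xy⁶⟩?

|⟨xy⁶⟩| equals the order of xy⁶. Compute successive powers until reaching e:
  (xy⁶)¹ = xy⁶, (xy⁶)² = y⁵, (xy⁶)³ = xy⁴, (xy⁶)⁴ = y³, (xy⁶)⁵ = xy², (xy⁶)⁶ = y, (xy⁶)⁷ = x, (xy⁶)⁸ = y⁶, (xy⁶)⁹ = xy⁵, (xy⁶)¹⁰ = y⁴, (xy⁶)¹¹ = xy³, (xy⁶)¹² = y², (xy⁶)¹³ = xy, (xy⁶)¹⁴ = e.
The smallest positive k with (xy⁶)ᵏ = e is 14, so |⟨xy⁶⟩| = 14.

Answer: 14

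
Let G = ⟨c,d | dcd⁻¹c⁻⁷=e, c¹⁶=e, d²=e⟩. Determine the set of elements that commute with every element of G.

An element z ∈ Z(G) iff z commutes with every generator.
For example c⁸ is central: (c⁸)·c = c⁹ = c·(c⁸); (c⁸)·d = c⁸d = d·(c⁸).
Whereas c ∉ Z(G) since c·d = cd ≠ c⁷d = d·c.
Checking each of the 32 elements this way gives Z(G) = {e, c⁸}, of order 2.

Answer: {e, c⁸}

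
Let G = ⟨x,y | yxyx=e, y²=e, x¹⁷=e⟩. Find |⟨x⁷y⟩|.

|⟨x⁷y⟩| equals the order of x⁷y. Compute successive powers until reaching e:
  (x⁷y)¹ = x⁷y, (x⁷y)² = e.
The smallest positive k with (x⁷y)ᵏ = e is 2, so |⟨x⁷y⟩| = 2.

Answer: 2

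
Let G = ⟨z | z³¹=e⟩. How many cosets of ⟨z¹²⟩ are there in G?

First find ord(z¹²) by computing successive powers:
  (z¹²)¹ = z¹², (z¹²)² = z²⁴, (z¹²)³ = z⁵, (z¹²)⁴ = z¹⁷, (z¹²)⁵ = z²⁹, (z¹²)⁶ = z¹⁰, (z¹²)⁷ = z²², (z¹²)⁸ = z³, (z¹²)⁹ = z¹⁵, (z¹²)¹⁰ = z²⁷, (z¹²)¹¹ = z⁸, (z¹²)¹² = z²⁰, (z¹²)¹³ = z, (z¹²)¹⁴ = z¹³, (z¹²)¹⁵ = z²⁵, (z¹²)¹⁶ = z⁶, (z¹²)¹⁷ = z¹⁸, (z¹²)¹⁸ = z³⁰, (z¹²)¹⁹ = z¹¹, (z¹²)²⁰ = z²³, (z¹²)²¹ = z⁴, (z¹²)²² = z¹⁶, (z¹²)²³ = z²⁸, (z¹²)²⁴ = z⁹, (z¹²)²⁵ = z²¹, (z¹²)²⁶ = z², (z¹²)²⁷ = z¹⁴, (z¹²)²⁸ = z²⁶, (z¹²)²⁹ = z⁷, (z¹²)³⁰ = z¹⁹, (z¹²)³¹ = e.
So |⟨z¹²⟩| = ord(z¹²) = 31. With |G| = 31, by Lagrange [G : ⟨z¹²⟩] = 31/31 = 1.

Answer: 1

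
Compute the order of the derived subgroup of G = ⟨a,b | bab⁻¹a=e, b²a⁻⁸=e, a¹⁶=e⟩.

G' = [G, G] is generated by all commutators. The generator-pair commutators are: [a, b] = a².
The subgroup they normally generate is {e, a², a⁴, a⁶, a⁸, a¹⁰, a¹², a¹⁴}, of order 8.
Check: |G/G'| = 32/8 = 4 is the order of the abelianisation.

Answer: 8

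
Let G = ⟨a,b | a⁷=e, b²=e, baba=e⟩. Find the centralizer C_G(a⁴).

⟨a⁴⟩ ⊆ C_G(a⁴) since powers of a⁴ commute with a⁴; so |C_G(a⁴)| ≥ |⟨a⁴⟩| = 7.
By orbit–stabilizer, |C_G(a⁴)| = |G| / |conj. class of a⁴| = 14 / 2 = 7.
The 7 elements commuting with a⁴ are {e, a, a², a³, a⁴, a⁵, a⁶}.

Answer: {e, a, a², a³, a⁴, a⁵, a⁶}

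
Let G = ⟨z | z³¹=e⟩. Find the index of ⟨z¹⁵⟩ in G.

First find ord(z¹⁵) by computing successive powers:
  (z¹⁵)¹ = z¹⁵, (z¹⁵)² = z³⁰, (z¹⁵)³ = z¹⁴, (z¹⁵)⁴ = z²⁹, (z¹⁵)⁵ = z¹³, (z¹⁵)⁶ = z²⁸, (z¹⁵)⁷ = z¹², (z¹⁵)⁸ = z²⁷, (z¹⁵)⁹ = z¹¹, (z¹⁵)¹⁰ = z²⁶, (z¹⁵)¹¹ = z¹⁰, (z¹⁵)¹² = z²⁵, (z¹⁵)¹³ = z⁹, (z¹⁵)¹⁴ = z²⁴, (z¹⁵)¹⁵ = z⁸, (z¹⁵)¹⁶ = z²³, (z¹⁵)¹⁷ = z⁷, (z¹⁵)¹⁸ = z²², (z¹⁵)¹⁹ = z⁶, (z¹⁵)²⁰ = z²¹, (z¹⁵)²¹ = z⁵, (z¹⁵)²² = z²⁰, (z¹⁵)²³ = z⁴, (z¹⁵)²⁴ = z¹⁹, (z¹⁵)²⁵ = z³, (z¹⁵)²⁶ = z¹⁸, (z¹⁵)²⁷ = z², (z¹⁵)²⁸ = z¹⁷, (z¹⁵)²⁹ = z, (z¹⁵)³⁰ = z¹⁶, (z¹⁵)³¹ = e.
So |⟨z¹⁵⟩| = ord(z¹⁵) = 31. With |G| = 31, by Lagrange [G : ⟨z¹⁵⟩] = 31/31 = 1.

Answer: 1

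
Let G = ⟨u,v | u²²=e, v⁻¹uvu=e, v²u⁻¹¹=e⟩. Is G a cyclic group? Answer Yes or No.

Every cyclic group is abelian. But u·v = uv while v·u = u¹⁰v⁻¹, so u·v ≠ v·u and G is not abelian. Hence G is not cyclic.

Answer: No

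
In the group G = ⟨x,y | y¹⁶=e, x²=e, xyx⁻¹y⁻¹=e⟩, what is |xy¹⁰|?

Compute successive powers until reaching e:
  (xy¹⁰)¹ = xy¹⁰, (xy¹⁰)² = y⁴, (xy¹⁰)³ = xy¹⁴, (xy¹⁰)⁴ = y⁸, (xy¹⁰)⁵ = xy², (xy¹⁰)⁶ = y¹², (xy¹⁰)⁷ = xy⁶, (xy¹⁰)⁸ = e.
The smallest positive k with (xy¹⁰)ᵏ = e is 8.

Answer: 8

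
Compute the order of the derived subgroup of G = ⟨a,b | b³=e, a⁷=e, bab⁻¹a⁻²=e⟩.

G' = [G, G] is generated by all commutators. The generator-pair commutators are: [a, b] = a⁶.
The subgroup they normally generate is {e, a, a², a³, a⁴, a⁵, a⁶}, of order 7.
Check: |G/G'| = 21/7 = 3 is the order of the abelianisation.

Answer: 7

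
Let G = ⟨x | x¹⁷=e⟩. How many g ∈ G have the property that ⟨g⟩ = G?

G is cyclic of order 17. An element generates G iff its order is 17, and a cyclic group of order 17 has exactly φ(17) = 16 such elements.

Answer: 16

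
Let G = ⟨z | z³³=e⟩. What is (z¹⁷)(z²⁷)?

Compute (z¹⁷) · (z²⁷) by multiplying left to right and reducing via the relations at each step:
  (z¹⁷) · z²⁷ = z¹¹

Answer: z¹¹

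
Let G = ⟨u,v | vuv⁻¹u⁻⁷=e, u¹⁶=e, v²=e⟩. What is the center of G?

An element z ∈ Z(G) iff z commutes with every generator.
For example u⁸ is central: (u⁸)·u = u⁹ = u·(u⁸); (u⁸)·v = u⁸v = v·(u⁸).
Whereas u ∉ Z(G) since u·v = uv ≠ u⁷v = v·u.
Checking each of the 32 elements this way gives Z(G) = {e, u⁸}, of order 2.

Answer: {e, u⁸}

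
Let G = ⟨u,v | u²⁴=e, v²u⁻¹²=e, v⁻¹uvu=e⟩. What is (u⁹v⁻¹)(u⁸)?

Compute (u⁹v⁻¹) · (u⁸) by multiplying left to right and reducing via the relations at each step:
  (u⁹v⁻¹) · u⁸ = uv⁻¹

Answer: uv⁻¹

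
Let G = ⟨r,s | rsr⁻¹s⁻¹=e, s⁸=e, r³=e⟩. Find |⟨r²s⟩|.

|⟨r²s⟩| equals the order of r²s. Compute successive powers until reaching e:
  (r²s)¹ = r²s, (r²s)² = rs², (r²s)³ = s³, (r²s)⁴ = r²s⁴, (r²s)⁵ = rs⁵, (r²s)⁶ = s⁶, (r²s)⁷ = r²s⁷, (r²s)⁸ = r, (r²s)⁹ = s, (r²s)¹⁰ = r²s², (r²s)¹¹ = rs³, (r²s)¹² = s⁴, (r²s)¹³ = r²s⁵, (r²s)¹⁴ = rs⁶, (r²s)¹⁵ = s⁷, (r²s)¹⁶ = r², (r²s)¹⁷ = rs, (r²s)¹⁸ = s², (r²s)¹⁹ = r²s³, (r²s)²⁰ = rs⁴, (r²s)²¹ = s⁵, (r²s)²² = r²s⁶, (r²s)²³ = rs⁷, (r²s)²⁴ = e.
The smallest positive k with (r²s)ᵏ = e is 24, so |⟨r²s⟩| = 24.

Answer: 24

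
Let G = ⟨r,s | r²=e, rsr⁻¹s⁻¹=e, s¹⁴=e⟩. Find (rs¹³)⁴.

Compute successive powers of (rs¹³), reducing at each step:
  (rs¹³)²: (rs¹³) · r = s¹³;   (s¹³) · s¹³ = s¹²
  (rs¹³)³: (s¹²) · r = rs¹²;   (rs¹²) · s¹³ = rs¹¹
  (rs¹³)⁴: (rs¹¹) · r = s¹¹;   (s¹¹) · s¹³ = s¹⁰

Answer: s¹⁰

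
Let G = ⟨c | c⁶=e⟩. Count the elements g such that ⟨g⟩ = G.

G is cyclic of order 6. An element generates G iff its order is 6, and a cyclic group of order 6 has exactly φ(6) = 2 such elements.

Answer: 2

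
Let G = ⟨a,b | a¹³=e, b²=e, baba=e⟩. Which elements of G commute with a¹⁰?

⟨a¹⁰⟩ ⊆ C_G(a¹⁰) since powers of a¹⁰ commute with a¹⁰; so |C_G(a¹⁰)| ≥ |⟨a¹⁰⟩| = 13.
By orbit–stabilizer, |C_G(a¹⁰)| = |G| / |conj. class of a¹⁰| = 26 / 2 = 13.
The 13 elements commuting with a¹⁰ are {e, a, a², a³, a⁴, a⁵, a⁶, a⁷, a⁸, a⁹, a¹⁰, a¹¹, a¹²}.

Answer: {e, a, a², a³, a⁴, a⁵, a⁶, a⁷, a⁸, a⁹, a¹⁰, a¹¹, a¹²}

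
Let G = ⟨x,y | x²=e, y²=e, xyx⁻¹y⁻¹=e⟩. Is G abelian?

Each pair of generators commutes: x·y = xy = y·x. Since the generators pairwise commute, every element of G commutes with every other, so G is abelian.

Answer: Yes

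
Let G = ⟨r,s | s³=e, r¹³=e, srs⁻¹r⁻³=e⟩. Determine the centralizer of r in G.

⟨r⟩ ⊆ C_G(r) since powers of r commute with r; so |C_G(r)| ≥ |⟨r⟩| = 13.
By orbit–stabilizer, |C_G(r)| = |G| / |conj. class of r| = 39 / 3 = 13.
The 13 elements commuting with r are {e, r, r², r³, r⁴, r⁵, r⁶, r⁷, r⁸, r⁹, r¹⁰, r¹¹, r¹²}.

Answer: {e, r, r², r³, r⁴, r⁵, r⁶, r⁷, r⁸, r⁹, r¹⁰, r¹¹, r¹²}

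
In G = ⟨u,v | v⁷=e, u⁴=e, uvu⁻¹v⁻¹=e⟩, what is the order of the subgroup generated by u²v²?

|⟨u²v²⟩| equals the order of u²v². Compute successive powers until reaching e:
  (u²v²)¹ = u²v², (u²v²)² = v⁴, (u²v²)³ = u²v⁶, (u²v²)⁴ = v, (u²v²)⁵ = u²v³, (u²v²)⁶ = v⁵, (u²v²)⁷ = u², (u²v²)⁸ = v², (u²v²)⁹ = u²v⁴, (u²v²)¹⁰ = v⁶, (u²v²)¹¹ = u²v, (u²v²)¹² = v³, (u²v²)¹³ = u²v⁵, (u²v²)¹⁴ = e.
The smallest positive k with (u²v²)ᵏ = e is 14, so |⟨u²v²⟩| = 14.

Answer: 14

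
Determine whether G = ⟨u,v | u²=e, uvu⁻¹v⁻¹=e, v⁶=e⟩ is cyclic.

|G| = 12, but the maximum element order in G is 6 < 12. No single element generates all of G, so G is not cyclic.

Answer: No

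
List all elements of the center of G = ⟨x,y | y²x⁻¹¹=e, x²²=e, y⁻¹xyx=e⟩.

An element z ∈ Z(G) iff z commutes with every generator.
For example x¹¹ is central: (x¹¹)·x = x¹² = x·(x¹¹); (x¹¹)·y = y⁻¹ = y·(x¹¹).
Whereas x ∉ Z(G) since x·y = xy ≠ x¹⁰y⁻¹ = y·x.
Checking each of the 44 elements this way gives Z(G) = {e, x¹¹}, of order 2.

Answer: {e, x¹¹}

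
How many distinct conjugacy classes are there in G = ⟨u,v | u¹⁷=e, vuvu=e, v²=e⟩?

The conjugacy classes (representative and size) are:
  [e] (size 1), [u¹⁶] (size 2), [u²] (size 2), [u³] (size 2), [u¹³] (size 2), [u¹²] (size 2), [u⁶] (size 2), [u¹⁰] (size 2), [u⁹] (size 2), [u⁷v] (size 17).
Class equation: 1 + 2 + 2 + 2 + 2 + 2 + 2 + 2 + 2 + 17 = 34 = |G|. So G has 10 conjugacy classes.

Answer: 10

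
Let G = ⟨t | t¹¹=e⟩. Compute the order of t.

Compute successive powers until reaching e:
  t¹ = t, t² = t², t³ = t³, t⁴ = t⁴, t⁵ = t⁵, t⁶ = t⁶, t⁷ = t⁷, t⁸ = t⁸, t⁹ = t⁹, t¹⁰ = t¹⁰, t¹¹ = e.
The smallest positive k with tᵏ = e is 11.

Answer: 11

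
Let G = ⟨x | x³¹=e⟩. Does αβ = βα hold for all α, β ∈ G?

G has a single generator, so G is cyclic and hence abelian.

Answer: Yes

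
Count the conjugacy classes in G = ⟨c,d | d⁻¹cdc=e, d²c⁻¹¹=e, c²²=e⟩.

The conjugacy classes (representative and size) are:
  [e] (size 1), [c²¹] (size 2), [c²] (size 2), [c³] (size 2), [c¹⁸] (size 2), [c¹⁷] (size 2), [c⁶] (size 2), [c⁷] (size 2), [c⁸] (size 2), [c¹³] (size 2), [c¹²] (size 2), [c¹¹] (size 1), [c¹⁰d] (size 11), [c⁷d] (size 11).
Class equation: 1 + 2 + 2 + 2 + 2 + 2 + 2 + 2 + 2 + 2 + 2 + 1 + 11 + 11 = 44 = |G|. So G has 14 conjugacy classes.

Answer: 14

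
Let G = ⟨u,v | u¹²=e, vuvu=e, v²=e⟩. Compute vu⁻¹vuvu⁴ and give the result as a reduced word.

Multiply left to right, reducing at each step:
  v · u⁻¹ = uv
  (uv) · v = u
  u · u = u²
  (u²) · v = u²v
  (u²v) · u⁴ = u¹⁰v

Answer: u¹⁰v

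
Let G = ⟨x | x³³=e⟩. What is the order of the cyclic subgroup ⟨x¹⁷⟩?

|⟨x¹⁷⟩| equals the order of x¹⁷. Compute successive powers until reaching e:
  (x¹⁷)¹ = x¹⁷, (x¹⁷)² = x, (x¹⁷)³ = x¹⁸, (x¹⁷)⁴ = x², (x¹⁷)⁵ = x¹⁹, (x¹⁷)⁶ = x³, (x¹⁷)⁷ = x²⁰, (x¹⁷)⁸ = x⁴, (x¹⁷)⁹ = x²¹, (x¹⁷)¹⁰ = x⁵, (x¹⁷)¹¹ = x²², (x¹⁷)¹² = x⁶, (x¹⁷)¹³ = x²³, (x¹⁷)¹⁴ = x⁷, (x¹⁷)¹⁵ = x²⁴, (x¹⁷)¹⁶ = x⁸, (x¹⁷)¹⁷ = x²⁵, (x¹⁷)¹⁸ = x⁹, (x¹⁷)¹⁹ = x²⁶, (x¹⁷)²⁰ = x¹⁰, (x¹⁷)²¹ = x²⁷, (x¹⁷)²² = x¹¹, (x¹⁷)²³ = x²⁸, (x¹⁷)²⁴ = x¹², (x¹⁷)²⁵ = x²⁹, (x¹⁷)²⁶ = x¹³, (x¹⁷)²⁷ = x³⁰, (x¹⁷)²⁸ = x¹⁴, (x¹⁷)²⁹ = x³¹, (x¹⁷)³⁰ = x¹⁵, (x¹⁷)³¹ = x³², (x¹⁷)³² = x¹⁶, (x¹⁷)³³ = e.
The smallest positive k with (x¹⁷)ᵏ = e is 33, so |⟨x¹⁷⟩| = 33.

Answer: 33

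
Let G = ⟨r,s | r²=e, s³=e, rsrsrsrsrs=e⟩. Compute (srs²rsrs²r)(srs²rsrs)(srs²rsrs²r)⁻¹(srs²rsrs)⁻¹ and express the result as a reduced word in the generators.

[(srs²rsrs²r), (srs²rsrs)] = (srs²rsrs²r)·(srs²rsrs)·(srs²rsrs²r)⁻¹·(srs²rsrs)⁻¹.
  (srs²rsrs²r) · (srs²rsrs) = rsrs²rs²
  (rsrs²rs²) · (rsrs²rsrs²) = srs²rsr
  (srs²rsr) · (s²rs²rsrs²) = s²rs²rsr

Answer: s²rs²rsr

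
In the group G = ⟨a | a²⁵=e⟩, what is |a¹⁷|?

Compute successive powers until reaching e:
  (a¹⁷)¹ = a¹⁷, (a¹⁷)² = a⁹, (a¹⁷)³ = a, (a¹⁷)⁴ = a¹⁸, (a¹⁷)⁵ = a¹⁰, (a¹⁷)⁶ = a², (a¹⁷)⁷ = a¹⁹, (a¹⁷)⁸ = a¹¹, (a¹⁷)⁹ = a³, (a¹⁷)¹⁰ = a²⁰, (a¹⁷)¹¹ = a¹², (a¹⁷)¹² = a⁴, (a¹⁷)¹³ = a²¹, (a¹⁷)¹⁴ = a¹³, (a¹⁷)¹⁵ = a⁵, (a¹⁷)¹⁶ = a²², (a¹⁷)¹⁷ = a¹⁴, (a¹⁷)¹⁸ = a⁶, (a¹⁷)¹⁹ = a²³, (a¹⁷)²⁰ = a¹⁵, (a¹⁷)²¹ = a⁷, (a¹⁷)²² = a²⁴, (a¹⁷)²³ = a¹⁶, (a¹⁷)²⁴ = a⁸, (a¹⁷)²⁵ = e.
The smallest positive k with (a¹⁷)ᵏ = e is 25.

Answer: 25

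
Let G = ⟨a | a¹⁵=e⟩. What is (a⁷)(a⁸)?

Compute (a⁷) · (a⁸) by multiplying left to right and reducing via the relations at each step:
  (a⁷) · a⁸ = e

Answer: e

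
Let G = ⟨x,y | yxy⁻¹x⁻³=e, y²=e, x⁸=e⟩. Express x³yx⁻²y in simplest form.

Multiply left to right, reducing at each step:
  (x³) · y = x³y
  (x³y) · x⁻² = x⁵y
  (x⁵y) · y = x⁵

Answer: x⁵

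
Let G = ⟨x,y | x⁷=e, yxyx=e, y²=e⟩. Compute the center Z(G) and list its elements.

An element z ∈ Z(G) iff z commutes with every generator.
For example e is central: e·x = x = x·e; e·y = y = y·e.
Whereas x ∉ Z(G) since x·y = xy ≠ x⁶y = y·x.
Checking each of the 14 elements this way gives Z(G) = {e}, of order 1.

Answer: {e}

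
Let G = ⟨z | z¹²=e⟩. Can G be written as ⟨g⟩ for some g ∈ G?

|G| = 12. The element z has order 12 (its powers give 12 distinct elements), so ⟨z⟩ = G and G is cyclic.

Answer: Yes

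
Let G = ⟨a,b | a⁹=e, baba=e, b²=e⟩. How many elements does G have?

Enumerate words in the generators, reducing via the relations: the distinct elements are
  {a, b, e, ab, a², a³, a⁴, a⁵, a⁶, a⁷, a⁸, a²b, a³b, a⁴b, a⁵b, a⁶b, a⁷b, a⁸b}.
No further products give new elements, so |G| = 18.

Answer: 18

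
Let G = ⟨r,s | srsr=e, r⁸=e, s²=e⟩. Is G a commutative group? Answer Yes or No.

r·s = rs but s·r = r⁷s, so r·s ≠ s·r and G is not abelian.

Answer: No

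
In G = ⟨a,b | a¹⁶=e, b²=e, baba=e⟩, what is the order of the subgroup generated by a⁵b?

|⟨a⁵b⟩| equals the order of a⁵b. Compute successive powers until reaching e:
  (a⁵b)¹ = a⁵b, (a⁵b)² = e.
The smallest positive k with (a⁵b)ᵏ = e is 2, so |⟨a⁵b⟩| = 2.

Answer: 2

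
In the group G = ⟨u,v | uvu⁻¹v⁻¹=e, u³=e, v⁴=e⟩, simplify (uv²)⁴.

Compute successive powers of (uv²), reducing at each step:
  (uv²)²: (uv²) · u = u²v²;   (u²v²) · v² = u²
  (uv²)³: (u²) · u = e;   e · v² = v²
  (uv²)⁴: (v²) · u = uv²;   (uv²) · v² = u

Answer: u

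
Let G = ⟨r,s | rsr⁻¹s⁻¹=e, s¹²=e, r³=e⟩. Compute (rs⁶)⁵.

Compute successive powers of (rs⁶), reducing at each step:
  (rs⁶)²: (rs⁶) · r = r²s⁶;   (r²s⁶) · s⁶ = r²
  (rs⁶)³: (r²) · r = e;   e · s⁶ = s⁶
  (rs⁶)⁴: (s⁶) · r = rs⁶;   (rs⁶) · s⁶ = r
  (rs⁶)⁵: r · r = r²;   (r²) · s⁶ = r²s⁶

Answer: r²s⁶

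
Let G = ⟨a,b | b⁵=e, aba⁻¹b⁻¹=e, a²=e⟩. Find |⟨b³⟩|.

|⟨b³⟩| equals the order of b³. Compute successive powers until reaching e:
  (b³)¹ = b³, (b³)² = b, (b³)³ = b⁴, (b³)⁴ = b², (b³)⁵ = e.
The smallest positive k with (b³)ᵏ = e is 5, so |⟨b³⟩| = 5.

Answer: 5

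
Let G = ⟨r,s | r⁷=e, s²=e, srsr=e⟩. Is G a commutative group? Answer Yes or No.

r·s = rs but s·r = r⁶s, so r·s ≠ s·r and G is not abelian.

Answer: No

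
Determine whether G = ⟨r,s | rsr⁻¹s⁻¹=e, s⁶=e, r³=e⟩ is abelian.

Each pair of generators commutes: r·s = rs = s·r. Since the generators pairwise commute, every element of G commutes with every other, so G is abelian.

Answer: Yes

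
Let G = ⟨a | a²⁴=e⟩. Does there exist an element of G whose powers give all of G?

|G| = 24. The element a has order 24 (its powers give 24 distinct elements), so ⟨a⟩ = G and G is cyclic.

Answer: Yes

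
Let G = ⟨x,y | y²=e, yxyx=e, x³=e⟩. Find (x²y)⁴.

Compute successive powers of (x²y), reducing at each step:
  (x²y)²: (x²y) · x² = y;   y · y = e
  (x²y)³: e · x² = x²;   (x²) · y = x²y
  (x²y)⁴: (x²y) · x² = y;   y · y = e

Answer: e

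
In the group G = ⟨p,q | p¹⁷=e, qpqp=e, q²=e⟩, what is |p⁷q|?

Compute successive powers until reaching e:
  (p⁷q)¹ = p⁷q, (p⁷q)² = e.
The smallest positive k with (p⁷q)ᵏ = e is 2.

Answer: 2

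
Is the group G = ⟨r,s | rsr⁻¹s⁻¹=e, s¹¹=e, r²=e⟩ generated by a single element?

|G| = 22. The element rs has order 22 (its powers give 22 distinct elements), so ⟨rs⟩ = G and G is cyclic.

Answer: Yes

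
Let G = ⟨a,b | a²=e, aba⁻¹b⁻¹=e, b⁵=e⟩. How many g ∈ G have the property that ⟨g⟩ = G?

G is cyclic of order 10. An element generates G iff its order is 10, and a cyclic group of order 10 has exactly φ(10) = 4 such elements.

Answer: 4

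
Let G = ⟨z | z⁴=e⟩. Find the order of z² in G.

Compute successive powers until reaching e:
  (z²)¹ = z², (z²)² = e.
The smallest positive k with (z²)ᵏ = e is 2.

Answer: 2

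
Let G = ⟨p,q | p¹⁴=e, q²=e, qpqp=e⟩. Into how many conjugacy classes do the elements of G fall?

The conjugacy classes (representative and size) are:
  [e] (size 1), [p¹³] (size 2), [p²] (size 2), [p³] (size 2), [p¹⁰] (size 2), [p⁵] (size 2), [p⁸] (size 2), [p⁷] (size 1), [p⁶q] (size 7), [p⁹q] (size 7).
Class equation: 1 + 2 + 2 + 2 + 2 + 2 + 2 + 1 + 7 + 7 = 28 = |G|. So G has 10 conjugacy classes.

Answer: 10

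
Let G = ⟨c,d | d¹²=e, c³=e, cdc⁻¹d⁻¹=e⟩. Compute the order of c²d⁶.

Compute successive powers until reaching e:
  (c²d⁶)¹ = c²d⁶, (c²d⁶)² = c, (c²d⁶)³ = d⁶, (c²d⁶)⁴ = c², (c²d⁶)⁵ = cd⁶, (c²d⁶)⁶ = e.
The smallest positive k with (c²d⁶)ᵏ = e is 6.

Answer: 6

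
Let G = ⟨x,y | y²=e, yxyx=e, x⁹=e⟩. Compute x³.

Compute successive powers of x, reducing at each step:
  x²: x · x = x²
  x³: (x²) · x = x³

Answer: x³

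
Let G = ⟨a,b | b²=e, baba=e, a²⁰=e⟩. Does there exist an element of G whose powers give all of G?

Every cyclic group is abelian. But a·b = ab while b·a = a¹⁹b, so a·b ≠ b·a and G is not abelian. Hence G is not cyclic.

Answer: No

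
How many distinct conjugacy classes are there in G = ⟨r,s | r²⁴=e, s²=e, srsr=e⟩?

The conjugacy classes (representative and size) are:
  [e] (size 1), [r²³] (size 2), [r²] (size 2), [r³] (size 2), [r²⁰] (size 2), [r¹⁹] (size 2), [r⁶] (size 2), [r⁷] (size 2), [r⁸] (size 2), [r⁹] (size 2), [r¹⁴] (size 2), [r¹¹] (size 2), [r¹²] (size 1), [r⁴s] (size 12), [r⁵s] (size 12).
Class equation: 1 + 2 + 2 + 2 + 2 + 2 + 2 + 2 + 2 + 2 + 2 + 2 + 1 + 12 + 12 = 48 = |G|. So G has 15 conjugacy classes.

Answer: 15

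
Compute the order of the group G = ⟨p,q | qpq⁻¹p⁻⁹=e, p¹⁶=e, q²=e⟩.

Enumerate words in the generators, reducing via the relations: the distinct elements are
  {e, p, q, pq, p², p³, p⁴, p⁵, p⁶, p⁷, p⁸, p⁹, p²q, p³q, p¹², p¹³, p¹¹, p¹⁰, p¹⁴, p¹⁵, p⁴q, p⁵q, p⁶q, p⁷q, p⁸q, p⁹q, p¹²q, p¹³q, p¹¹q, p¹⁰q, p¹⁴q, p¹⁵q}.
No further products give new elements, so |G| = 32.

Answer: 32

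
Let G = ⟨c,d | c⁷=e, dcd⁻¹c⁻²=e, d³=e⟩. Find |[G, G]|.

G' = [G, G] is generated by all commutators. The generator-pair commutators are: [c, d] = c⁶.
The subgroup they normally generate is {e, c, c², c³, c⁴, c⁵, c⁶}, of order 7.
Check: |G/G'| = 21/7 = 3 is the order of the abelianisation.

Answer: 7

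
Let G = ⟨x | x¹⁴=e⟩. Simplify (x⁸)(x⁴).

Compute (x⁸) · (x⁴) by multiplying left to right and reducing via the relations at each step:
  (x⁸) · x⁴ = x¹²

Answer: x¹²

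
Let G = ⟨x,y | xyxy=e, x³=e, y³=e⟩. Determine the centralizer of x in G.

⟨x⟩ ⊆ C_G(x) since powers of x commute with x; so |C_G(x)| ≥ |⟨x⟩| = 3.
By orbit–stabilizer, |C_G(x)| = |G| / |conj. class of x| = 12 / 4 = 3.
The 3 elements commuting with x are {e, x, x²}.

Answer: {e, x, x²}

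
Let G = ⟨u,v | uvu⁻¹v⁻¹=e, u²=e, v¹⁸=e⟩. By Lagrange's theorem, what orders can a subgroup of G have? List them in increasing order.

|G| = 36 = 2² · 3². By Lagrange's theorem the order of any subgroup divides 36; the divisors of 36 are 1, 2, 3, 4, 6, 9, 12, 18, 36.

Answer: 1, 2, 3, 4, 6, 9, 12, 18, 36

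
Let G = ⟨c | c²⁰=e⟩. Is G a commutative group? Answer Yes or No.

G has a single generator, so G is cyclic and hence abelian.

Answer: Yes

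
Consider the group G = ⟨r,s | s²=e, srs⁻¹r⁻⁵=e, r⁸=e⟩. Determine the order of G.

Enumerate words in the generators, reducing via the relations: the distinct elements are
  {e, r, s, rs, r², r³, r⁴, r⁵, r⁶, r⁷, r²s, r³s, r⁴s, r⁵s, r⁶s, r⁷s}.
No further products give new elements, so |G| = 16.

Answer: 16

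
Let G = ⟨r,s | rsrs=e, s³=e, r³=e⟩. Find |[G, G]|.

G' = [G, G] is generated by all commutators. The generator-pair commutators are: [r, s] = rs²r.
The subgroup they normally generate is {e, rs, r²s², rs²r}, of order 4.
Check: |G/G'| = 12/4 = 3 is the order of the abelianisation.

Answer: 4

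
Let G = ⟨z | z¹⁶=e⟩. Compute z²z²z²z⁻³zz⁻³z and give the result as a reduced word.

Multiply left to right, reducing at each step:
  (z²) · z² = z⁴
  (z⁴) · z² = z⁶
  (z⁶) · z⁻³ = z³
  (z³) · z = z⁴
  (z⁴) · z⁻³ = z
  z · z = z²

Answer: z²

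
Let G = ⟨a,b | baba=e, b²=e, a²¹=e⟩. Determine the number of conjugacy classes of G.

The conjugacy classes (representative and size) are:
  [e] (size 1), [a²⁰] (size 2), [a²] (size 2), [a³] (size 2), [a¹⁷] (size 2), [a⁵] (size 2), [a⁶] (size 2), [a⁷] (size 2), [a⁸] (size 2), [a⁹] (size 2), [a¹⁰] (size 2), [b] (size 21).
Class equation: 1 + 2 + 2 + 2 + 2 + 2 + 2 + 2 + 2 + 2 + 2 + 21 = 42 = |G|. So G has 12 conjugacy classes.

Answer: 12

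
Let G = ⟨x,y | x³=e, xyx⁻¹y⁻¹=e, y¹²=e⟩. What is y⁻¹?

The order of y is 12 (smallest k with yᵏ = e), so y⁻¹ = y¹¹ = y¹¹.
Check: y · (y¹¹) → y · y¹¹ = e, giving e as required.

Answer: y¹¹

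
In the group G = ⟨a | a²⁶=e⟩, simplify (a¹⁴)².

Compute successive powers of (a¹⁴), reducing at each step:
  (a¹⁴)²: (a¹⁴) · a¹⁴ = a²

Answer: a²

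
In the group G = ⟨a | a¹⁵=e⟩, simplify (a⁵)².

Compute successive powers of (a⁵), reducing at each step:
  (a⁵)²: (a⁵) · a⁵ = a¹⁰

Answer: a¹⁰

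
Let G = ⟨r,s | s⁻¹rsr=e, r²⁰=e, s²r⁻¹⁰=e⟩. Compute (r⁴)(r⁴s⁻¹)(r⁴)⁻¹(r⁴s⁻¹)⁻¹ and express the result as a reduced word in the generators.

[(r⁴), (r⁴s⁻¹)] = (r⁴)·(r⁴s⁻¹)·(r⁴)⁻¹·(r⁴s⁻¹)⁻¹.
  (r⁴) · (r⁴s⁻¹) = r⁸s⁻¹
  (r⁸s⁻¹) · (r¹⁶) = r²s
  (r²s) · (r⁴s) = r⁸

Answer: r⁸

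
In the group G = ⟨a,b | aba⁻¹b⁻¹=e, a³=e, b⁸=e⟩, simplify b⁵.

Compute successive powers of b, reducing at each step:
  b²: b · b = b²
  b³: (b²) · b = b³
  b⁴: (b³) · b = b⁴
  b⁵: (b⁴) · b = b⁵

Answer: b⁵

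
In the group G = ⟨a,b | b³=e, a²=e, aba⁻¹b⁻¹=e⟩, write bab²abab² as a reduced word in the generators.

Multiply left to right, reducing at each step:
  b · a = ab
  (ab) · b² = a
  a · a = e
  e · b = b
  b · a = ab
  (ab) · b² = a

Answer: a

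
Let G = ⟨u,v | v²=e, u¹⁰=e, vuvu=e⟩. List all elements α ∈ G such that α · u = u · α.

⟨u⟩ ⊆ C_G(u) since powers of u commute with u; so |C_G(u)| ≥ |⟨u⟩| = 10.
By orbit–stabilizer, |C_G(u)| = |G| / |conj. class of u| = 20 / 2 = 10.
The 10 elements commuting with u are {e, u, u², u³, u⁴, u⁵, u⁶, u⁷, u⁸, u⁹}.

Answer: {e, u, u², u³, u⁴, u⁵, u⁶, u⁷, u⁸, u⁹}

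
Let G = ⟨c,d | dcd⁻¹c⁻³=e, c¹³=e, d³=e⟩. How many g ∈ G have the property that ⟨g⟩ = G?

⟨g⟩ = G would require ord(g) = |G| = 39, but the maximum element order in G is 13 < 39. So G is not cyclic and no single element generates it: the count is 0.

Answer: 0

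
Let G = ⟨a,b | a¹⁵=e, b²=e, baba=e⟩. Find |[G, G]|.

G' = [G, G] is generated by all commutators. The generator-pair commutators are: [a, b] = a².
The subgroup they normally generate is {e, a, a², a³, a⁴, a⁵, a⁶, a⁷, a⁸, a⁹, a¹⁰, a¹¹, a¹², a¹³, a¹⁴}, of order 15.
Check: |G/G'| = 30/15 = 2 is the order of the abelianisation.

Answer: 15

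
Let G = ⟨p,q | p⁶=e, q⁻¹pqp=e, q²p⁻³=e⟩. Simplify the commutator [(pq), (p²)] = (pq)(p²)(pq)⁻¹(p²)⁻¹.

[(pq), (p²)] = (pq)·(p²)·(pq)⁻¹·(p²)⁻¹.
  (pq) · (p²) = p²q⁻¹
  (p²q⁻¹) · (pq⁻¹) = p⁴
  (p⁴) · (p⁴) = p²

Answer: p²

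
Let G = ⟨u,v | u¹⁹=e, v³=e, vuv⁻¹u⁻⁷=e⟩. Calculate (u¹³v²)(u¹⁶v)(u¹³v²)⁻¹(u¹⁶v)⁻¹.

[(u¹³v²), (u¹⁶v)] = (u¹³v²)·(u¹⁶v)·(u¹³v²)⁻¹·(u¹⁶v)⁻¹.
  (u¹³v²) · (u¹⁶v) = u¹⁸
  (u¹⁸) · (u⁴v) = u³v
  (u³v) · (u¹⁴v²) = u⁶

Answer: u⁶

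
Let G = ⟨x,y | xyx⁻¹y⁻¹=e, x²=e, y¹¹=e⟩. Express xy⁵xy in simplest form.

Multiply left to right, reducing at each step:
  x · y⁵ = xy⁵
  (xy⁵) · x = y⁵
  (y⁵) · y = y⁶

Answer: y⁶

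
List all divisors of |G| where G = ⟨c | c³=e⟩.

|G| = 3 = 3. By Lagrange's theorem the order of any subgroup divides 3; the divisors of 3 are 1, 3.

Answer: 1, 3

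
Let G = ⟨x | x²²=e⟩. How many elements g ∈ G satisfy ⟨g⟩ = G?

G is cyclic of order 22. An element generates G iff its order is 22, and a cyclic group of order 22 has exactly φ(22) = 10 such elements.

Answer: 10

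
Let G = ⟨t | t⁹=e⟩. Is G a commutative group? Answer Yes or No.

G has a single generator, so G is cyclic and hence abelian.

Answer: Yes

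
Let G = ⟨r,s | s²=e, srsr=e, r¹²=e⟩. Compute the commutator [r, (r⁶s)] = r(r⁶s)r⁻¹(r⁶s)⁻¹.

[r, (r⁶s)] = r·(r⁶s)·r⁻¹·(r⁶s)⁻¹.
  r · (r⁶s) = r⁷s
  (r⁷s) · (r¹¹) = r⁸s
  (r⁸s) · (r⁶s) = r²

Answer: r²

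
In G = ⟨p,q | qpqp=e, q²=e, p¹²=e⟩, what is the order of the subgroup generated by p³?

|⟨p³⟩| equals the order of p³. Compute successive powers until reaching e:
  (p³)¹ = p³, (p³)² = p⁶, (p³)³ = p⁹, (p³)⁴ = e.
The smallest positive k with (p³)ᵏ = e is 4, so |⟨p³⟩| = 4.

Answer: 4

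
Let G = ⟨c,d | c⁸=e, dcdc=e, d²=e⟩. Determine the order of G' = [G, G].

G' = [G, G] is generated by all commutators. The generator-pair commutators are: [c, d] = c².
The subgroup they normally generate is {e, c², c⁴, c⁶}, of order 4.
Check: |G/G'| = 16/4 = 4 is the order of the abelianisation.

Answer: 4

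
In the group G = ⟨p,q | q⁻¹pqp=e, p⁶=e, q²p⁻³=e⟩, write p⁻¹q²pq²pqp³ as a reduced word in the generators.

Multiply left to right, reducing at each step:
  (p⁵) · q² = p²
  (p²) · p = p³
  (p³) · q² = e
  e · p = p
  p · q = pq
  (pq) · p³ = pq⁻¹

Answer: pq⁻¹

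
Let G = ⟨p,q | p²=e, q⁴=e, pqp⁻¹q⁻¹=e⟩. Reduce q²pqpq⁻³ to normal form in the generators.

Multiply left to right, reducing at each step:
  (q²) · p = pq²
  (pq²) · q = pq³
  (pq³) · p = q³
  (q³) · q⁻³ = e

Answer: e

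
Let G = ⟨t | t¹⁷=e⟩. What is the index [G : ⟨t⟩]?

First find ord(t) by computing successive powers:
  t¹ = t, t² = t², t³ = t³, t⁴ = t⁴, t⁵ = t⁵, t⁶ = t⁶, t⁷ = t⁷, t⁸ = t⁸, t⁹ = t⁹, t¹⁰ = t¹⁰, t¹¹ = t¹¹, t¹² = t¹², t¹³ = t¹³, t¹⁴ = t¹⁴, t¹⁵ = t¹⁵, t¹⁶ = t¹⁶, t¹⁷ = e.
So |⟨t⟩| = ord(t) = 17. With |G| = 17, by Lagrange [G : ⟨t⟩] = 17/17 = 1.

Answer: 1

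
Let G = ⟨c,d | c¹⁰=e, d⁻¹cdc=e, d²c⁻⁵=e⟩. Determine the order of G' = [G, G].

G' = [G, G] is generated by all commutators. The generator-pair commutators are: [c, d] = c².
The subgroup they normally generate is {e, c², c⁴, c⁶, c⁸}, of order 5.
Check: |G/G'| = 20/5 = 4 is the order of the abelianisation.

Answer: 5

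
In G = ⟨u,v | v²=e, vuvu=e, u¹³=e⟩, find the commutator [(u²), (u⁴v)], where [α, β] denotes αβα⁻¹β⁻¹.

[(u²), (u⁴v)] = (u²)·(u⁴v)·(u²)⁻¹·(u⁴v)⁻¹.
  (u²) · (u⁴v) = u⁶v
  (u⁶v) · (u¹¹) = u⁸v
  (u⁸v) · (u⁴v) = u⁴

Answer: u⁴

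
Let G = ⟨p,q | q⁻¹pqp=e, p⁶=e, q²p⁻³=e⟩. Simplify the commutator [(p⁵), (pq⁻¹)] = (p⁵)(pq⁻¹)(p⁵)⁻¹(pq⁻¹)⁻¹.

[(p⁵), (pq⁻¹)] = (p⁵)·(pq⁻¹)·(p⁵)⁻¹·(pq⁻¹)⁻¹.
  (p⁵) · (pq⁻¹) = q⁻¹
  (q⁻¹) · p = p²q
  (p²q) · (pq) = p⁴

Answer: p⁴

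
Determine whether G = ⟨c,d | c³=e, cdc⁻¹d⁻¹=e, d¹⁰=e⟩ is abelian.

Each pair of generators commutes: c·d = cd = d·c. Since the generators pairwise commute, every element of G commutes with every other, so G is abelian.

Answer: Yes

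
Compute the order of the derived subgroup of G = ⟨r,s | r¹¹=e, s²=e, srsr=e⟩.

G' = [G, G] is generated by all commutators. The generator-pair commutators are: [r, s] = r².
The subgroup they normally generate is {e, r, r², r³, r⁴, r⁵, r⁶, r⁷, r⁸, r⁹, r¹⁰}, of order 11.
Check: |G/G'| = 22/11 = 2 is the order of the abelianisation.

Answer: 11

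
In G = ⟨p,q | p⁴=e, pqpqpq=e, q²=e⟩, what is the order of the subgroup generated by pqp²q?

|⟨pqp²q⟩| equals the order of pqp²q. Compute successive powers until reaching e:
  (pqp²q)¹ = pqp²q, (pqp²q)² = e.
The smallest positive k with (pqp²q)ᵏ = e is 2, so |⟨pqp²q⟩| = 2.

Answer: 2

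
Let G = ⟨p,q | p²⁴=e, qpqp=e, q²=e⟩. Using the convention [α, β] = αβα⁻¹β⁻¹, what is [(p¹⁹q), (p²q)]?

[(p¹⁹q), (p²q)] = (p¹⁹q)·(p²q)·(p¹⁹q)⁻¹·(p²q)⁻¹.
  (p¹⁹q) · (p²q) = p¹⁷
  (p¹⁷) · (p¹⁹q) = p¹²q
  (p¹²q) · (p²q) = p¹⁰

Answer: p¹⁰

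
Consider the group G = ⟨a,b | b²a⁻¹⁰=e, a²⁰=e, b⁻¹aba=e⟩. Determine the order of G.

Enumerate words in the generators, reducing via the relations: the distinct elements are
  {a, b, e, ab, a², a³, a⁴, a⁵, a⁶, a⁷, a⁸, a⁹, a²b, a³b, a¹², a¹³, a¹¹, a¹⁰, a¹⁴, a¹⁵, a¹⁶, a¹⁷, a¹⁸, a¹⁹, a⁴b, a⁵b, a⁶b, a⁷b, a⁸b, a⁹b, b⁻¹, ab⁻¹, a²b⁻¹, a³b⁻¹, a⁴b⁻¹, a⁵b⁻¹, a⁶b⁻¹, a⁷b⁻¹, a⁸b⁻¹, a⁹b⁻¹}.
No further products give new elements, so |G| = 40.

Answer: 40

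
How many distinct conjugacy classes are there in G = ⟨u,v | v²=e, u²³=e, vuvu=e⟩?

The conjugacy classes (representative and size) are:
  [e] (size 1), [u] (size 2), [u²¹] (size 2), [u²⁰] (size 2), [u⁴] (size 2), [u¹⁸] (size 2), [u⁶] (size 2), [u¹⁶] (size 2), [u⁸] (size 2), [u⁹] (size 2), [u¹⁰] (size 2), [u¹²] (size 2), [u¹⁸v] (size 23).
Class equation: 1 + 2 + 2 + 2 + 2 + 2 + 2 + 2 + 2 + 2 + 2 + 2 + 23 = 46 = |G|. So G has 13 conjugacy classes.

Answer: 13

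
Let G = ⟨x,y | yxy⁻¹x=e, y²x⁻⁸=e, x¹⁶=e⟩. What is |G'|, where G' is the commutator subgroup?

G' = [G, G] is generated by all commutators. The generator-pair commutators are: [x, y] = x².
The subgroup they normally generate is {e, x², x⁴, x⁶, x⁸, x¹⁰, x¹², x¹⁴}, of order 8.
Check: |G/G'| = 32/8 = 4 is the order of the abelianisation.

Answer: 8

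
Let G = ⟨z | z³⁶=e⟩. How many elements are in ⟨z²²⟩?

|⟨z²²⟩| equals the order of z²². Compute successive powers until reaching e:
  (z²²)¹ = z²², (z²²)² = z⁸, (z²²)³ = z³⁰, (z²²)⁴ = z¹⁶, (z²²)⁵ = z², (z²²)⁶ = z²⁴, (z²²)⁷ = z¹⁰, (z²²)⁸ = z³², (z²²)⁹ = z¹⁸, (z²²)¹⁰ = z⁴, (z²²)¹¹ = z²⁶, (z²²)¹² = z¹², (z²²)¹³ = z³⁴, (z²²)¹⁴ = z²⁰, (z²²)¹⁵ = z⁶, (z²²)¹⁶ = z²⁸, (z²²)¹⁷ = z¹⁴, (z²²)¹⁸ = e.
The smallest positive k with (z²²)ᵏ = e is 18, so |⟨z²²⟩| = 18.

Answer: 18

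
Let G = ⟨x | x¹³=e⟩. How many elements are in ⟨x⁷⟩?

|⟨x⁷⟩| equals the order of x⁷. Compute successive powers until reaching e:
  (x⁷)¹ = x⁷, (x⁷)² = x, (x⁷)³ = x⁸, (x⁷)⁴ = x², (x⁷)⁵ = x⁹, (x⁷)⁶ = x³, (x⁷)⁷ = x¹⁰, (x⁷)⁸ = x⁴, (x⁷)⁹ = x¹¹, (x⁷)¹⁰ = x⁵, (x⁷)¹¹ = x¹², (x⁷)¹² = x⁶, (x⁷)¹³ = e.
The smallest positive k with (x⁷)ᵏ = e is 13, so |⟨x⁷⟩| = 13.

Answer: 13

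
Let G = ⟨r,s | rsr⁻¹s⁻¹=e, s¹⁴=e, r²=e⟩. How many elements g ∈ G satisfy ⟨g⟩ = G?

⟨g⟩ = G would require ord(g) = |G| = 28, but the maximum element order in G is 14 < 28. So G is not cyclic and no single element generates it: the count is 0.

Answer: 0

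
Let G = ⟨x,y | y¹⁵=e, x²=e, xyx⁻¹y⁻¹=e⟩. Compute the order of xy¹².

Compute successive powers until reaching e:
  (xy¹²)¹ = xy¹², (xy¹²)² = y⁹, (xy¹²)³ = xy⁶, (xy¹²)⁴ = y³, (xy¹²)⁵ = x, (xy¹²)⁶ = y¹², (xy¹²)⁷ = xy⁹, (xy¹²)⁸ = y⁶, (xy¹²)⁹ = xy³, (xy¹²)¹⁰ = e.
The smallest positive k with (xy¹²)ᵏ = e is 10.

Answer: 10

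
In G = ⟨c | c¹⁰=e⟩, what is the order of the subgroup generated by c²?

|⟨c²⟩| equals the order of c². Compute successive powers until reaching e:
  (c²)¹ = c², (c²)² = c⁴, (c²)³ = c⁶, (c²)⁴ = c⁸, (c²)⁵ = e.
The smallest positive k with (c²)ᵏ = e is 5, so |⟨c²⟩| = 5.

Answer: 5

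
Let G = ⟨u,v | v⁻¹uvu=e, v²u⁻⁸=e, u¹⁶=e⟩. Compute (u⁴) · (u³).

Compute (u⁴) · (u³) by multiplying left to right and reducing via the relations at each step:
  (u⁴) · u³ = u⁷

Answer: u⁷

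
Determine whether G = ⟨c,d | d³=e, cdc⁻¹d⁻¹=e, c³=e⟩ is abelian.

Each pair of generators commutes: c·d = cd = d·c. Since the generators pairwise commute, every element of G commutes with every other, so G is abelian.

Answer: Yes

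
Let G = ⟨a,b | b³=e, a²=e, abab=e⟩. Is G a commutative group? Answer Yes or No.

a·b = ab but b·a = ab², so a·b ≠ b·a and G is not abelian.

Answer: No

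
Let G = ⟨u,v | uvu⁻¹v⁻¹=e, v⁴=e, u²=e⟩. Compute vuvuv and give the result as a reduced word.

Multiply left to right, reducing at each step:
  v · u = uv
  (uv) · v = uv²
  (uv²) · u = v²
  (v²) · v = v³

Answer: v³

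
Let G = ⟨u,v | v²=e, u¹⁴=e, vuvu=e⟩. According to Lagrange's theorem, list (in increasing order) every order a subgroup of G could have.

|G| = 28 = 2² · 7. By Lagrange's theorem the order of any subgroup divides 28; the divisors of 28 are 1, 2, 4, 7, 14, 28.

Answer: 1, 2, 4, 7, 14, 28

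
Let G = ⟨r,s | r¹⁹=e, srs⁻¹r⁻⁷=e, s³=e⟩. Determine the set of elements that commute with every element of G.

An element z ∈ Z(G) iff z commutes with every generator.
For example e is central: e·r = r = r·e; e·s = s = s·e.
Whereas r ∉ Z(G) since r·s = rs ≠ r⁷s = s·r.
Checking each of the 57 elements this way gives Z(G) = {e}, of order 1.

Answer: {e}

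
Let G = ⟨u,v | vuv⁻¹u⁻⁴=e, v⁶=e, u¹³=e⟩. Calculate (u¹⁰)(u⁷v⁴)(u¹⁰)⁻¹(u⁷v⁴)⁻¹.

[(u¹⁰), (u⁷v⁴)] = (u¹⁰)·(u⁷v⁴)·(u¹⁰)⁻¹·(u⁷v⁴)⁻¹.
  (u¹⁰) · (u⁷v⁴) = u⁴v⁴
  (u⁴v⁴) · (u³) = u⁵v⁴
  (u⁵v⁴) · (u⁵v²) = u¹¹

Answer: u¹¹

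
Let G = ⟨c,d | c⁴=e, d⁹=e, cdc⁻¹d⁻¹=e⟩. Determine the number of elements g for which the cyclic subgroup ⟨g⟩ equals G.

G is cyclic of order 36. An element generates G iff its order is 36, and a cyclic group of order 36 has exactly φ(36) = 12 such elements.

Answer: 12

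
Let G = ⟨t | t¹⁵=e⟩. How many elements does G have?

G is generated by a single element, so G is cyclic. The relator gives t¹⁵ = e and no smaller power is forced to be e, so the 15 powers {e, t, t², t³, t⁴, t⁵, t⁶, t⁷, t⁸, t⁹, t¹², t¹³, t¹¹, t¹⁰, t¹⁴} are distinct. Hence |G| = 15.

Answer: 15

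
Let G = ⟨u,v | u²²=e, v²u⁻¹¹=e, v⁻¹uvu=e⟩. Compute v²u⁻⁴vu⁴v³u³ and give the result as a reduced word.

Multiply left to right, reducing at each step:
  (u¹¹) · u⁻⁴ = u⁷
  (u⁷) · v = u⁷v
  (u⁷v) · u⁴ = u³v
  (u³v) · v³ = u³
  (u³) · u³ = u⁶

Answer: u⁶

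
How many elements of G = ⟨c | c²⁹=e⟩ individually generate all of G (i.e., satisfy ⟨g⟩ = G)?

G is cyclic of order 29. An element generates G iff its order is 29, and a cyclic group of order 29 has exactly φ(29) = 28 such elements.

Answer: 28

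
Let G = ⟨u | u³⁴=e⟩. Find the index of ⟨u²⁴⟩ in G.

First find ord(u²⁴) by computing successive powers:
  (u²⁴)¹ = u²⁴, (u²⁴)² = u¹⁴, (u²⁴)³ = u⁴, (u²⁴)⁴ = u²⁸, (u²⁴)⁵ = u¹⁸, (u²⁴)⁶ = u⁸, (u²⁴)⁷ = u³², (u²⁴)⁸ = u²², (u²⁴)⁹ = u¹², (u²⁴)¹⁰ = u², (u²⁴)¹¹ = u²⁶, (u²⁴)¹² = u¹⁶, (u²⁴)¹³ = u⁶, (u²⁴)¹⁴ = u³⁰, (u²⁴)¹⁵ = u²⁰, (u²⁴)¹⁶ = u¹⁰, (u²⁴)¹⁷ = e.
So |⟨u²⁴⟩| = ord(u²⁴) = 17. With |G| = 34, by Lagrange [G : ⟨u²⁴⟩] = 34/17 = 2.

Answer: 2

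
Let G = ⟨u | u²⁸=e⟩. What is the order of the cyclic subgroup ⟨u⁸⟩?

|⟨u⁸⟩| equals the order of u⁸. Compute successive powers until reaching e:
  (u⁸)¹ = u⁸, (u⁸)² = u¹⁶, (u⁸)³ = u²⁴, (u⁸)⁴ = u⁴, (u⁸)⁵ = u¹², (u⁸)⁶ = u²⁰, (u⁸)⁷ = e.
The smallest positive k with (u⁸)ᵏ = e is 7, so |⟨u⁸⟩| = 7.

Answer: 7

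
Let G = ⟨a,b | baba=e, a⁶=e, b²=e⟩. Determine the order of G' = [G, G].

G' = [G, G] is generated by all commutators. The generator-pair commutators are: [a, b] = a².
The subgroup they normally generate is {e, a², a⁴}, of order 3.
Check: |G/G'| = 12/3 = 4 is the order of the abelianisation.

Answer: 3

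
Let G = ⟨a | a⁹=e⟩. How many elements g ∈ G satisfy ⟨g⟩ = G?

G is cyclic of order 9. An element generates G iff its order is 9, and a cyclic group of order 9 has exactly φ(9) = 6 such elements.

Answer: 6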